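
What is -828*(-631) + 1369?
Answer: 523837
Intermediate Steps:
-828*(-631) + 1369 = 522468 + 1369 = 523837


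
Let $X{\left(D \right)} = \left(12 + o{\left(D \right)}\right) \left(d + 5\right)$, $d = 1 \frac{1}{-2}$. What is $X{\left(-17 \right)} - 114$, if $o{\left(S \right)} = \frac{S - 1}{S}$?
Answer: $- \frac{939}{17} \approx -55.235$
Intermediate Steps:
$o{\left(S \right)} = \frac{-1 + S}{S}$ ($o{\left(S \right)} = \frac{S - 1}{S} = \frac{-1 + S}{S}$)
$d = - \frac{1}{2}$ ($d = 1 \left(- \frac{1}{2}\right) = - \frac{1}{2} \approx -0.5$)
$X{\left(D \right)} = 54 + \frac{9 \left(-1 + D\right)}{2 D}$ ($X{\left(D \right)} = \left(12 + \frac{-1 + D}{D}\right) \left(- \frac{1}{2} + 5\right) = \left(12 + \frac{-1 + D}{D}\right) \frac{9}{2} = 54 + \frac{9 \left(-1 + D\right)}{2 D}$)
$X{\left(-17 \right)} - 114 = \frac{9 \left(-1 + 13 \left(-17\right)\right)}{2 \left(-17\right)} - 114 = \frac{9}{2} \left(- \frac{1}{17}\right) \left(-1 - 221\right) - 114 = \frac{9}{2} \left(- \frac{1}{17}\right) \left(-222\right) - 114 = \frac{999}{17} - 114 = - \frac{939}{17}$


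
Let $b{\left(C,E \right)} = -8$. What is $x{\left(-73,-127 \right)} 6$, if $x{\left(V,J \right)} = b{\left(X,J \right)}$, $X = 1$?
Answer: $-48$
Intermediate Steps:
$x{\left(V,J \right)} = -8$
$x{\left(-73,-127 \right)} 6 = \left(-8\right) 6 = -48$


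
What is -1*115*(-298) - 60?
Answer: 34210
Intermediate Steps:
-1*115*(-298) - 60 = -115*(-298) - 60 = 34270 - 60 = 34210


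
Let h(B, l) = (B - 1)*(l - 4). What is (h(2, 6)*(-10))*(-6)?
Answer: 120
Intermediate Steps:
h(B, l) = (-1 + B)*(-4 + l)
(h(2, 6)*(-10))*(-6) = ((4 - 1*6 - 4*2 + 2*6)*(-10))*(-6) = ((4 - 6 - 8 + 12)*(-10))*(-6) = (2*(-10))*(-6) = -20*(-6) = 120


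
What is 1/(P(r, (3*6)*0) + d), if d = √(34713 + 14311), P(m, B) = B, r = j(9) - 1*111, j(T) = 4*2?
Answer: √766/6128 ≈ 0.0045164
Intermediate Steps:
j(T) = 8
r = -103 (r = 8 - 1*111 = 8 - 111 = -103)
d = 8*√766 (d = √49024 = 8*√766 ≈ 221.41)
1/(P(r, (3*6)*0) + d) = 1/((3*6)*0 + 8*√766) = 1/(18*0 + 8*√766) = 1/(0 + 8*√766) = 1/(8*√766) = √766/6128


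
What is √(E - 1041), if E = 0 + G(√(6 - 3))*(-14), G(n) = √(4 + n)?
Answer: √(-1041 - 14*√(4 + √3)) ≈ 32.78*I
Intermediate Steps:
E = -14*√(4 + √3) (E = 0 + √(4 + √(6 - 3))*(-14) = 0 + √(4 + √3)*(-14) = 0 - 14*√(4 + √3) = -14*√(4 + √3) ≈ -33.518)
√(E - 1041) = √(-14*√(4 + √3) - 1041) = √(-1041 - 14*√(4 + √3))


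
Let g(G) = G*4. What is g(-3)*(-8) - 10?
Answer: 86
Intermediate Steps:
g(G) = 4*G
g(-3)*(-8) - 10 = (4*(-3))*(-8) - 10 = -12*(-8) - 10 = 96 - 10 = 86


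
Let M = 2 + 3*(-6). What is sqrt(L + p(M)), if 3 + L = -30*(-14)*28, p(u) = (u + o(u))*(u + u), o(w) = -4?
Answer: 7*sqrt(253) ≈ 111.34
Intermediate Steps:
M = -16 (M = 2 - 18 = -16)
p(u) = 2*u*(-4 + u) (p(u) = (u - 4)*(u + u) = (-4 + u)*(2*u) = 2*u*(-4 + u))
L = 11757 (L = -3 - 30*(-14)*28 = -3 + 420*28 = -3 + 11760 = 11757)
sqrt(L + p(M)) = sqrt(11757 + 2*(-16)*(-4 - 16)) = sqrt(11757 + 2*(-16)*(-20)) = sqrt(11757 + 640) = sqrt(12397) = 7*sqrt(253)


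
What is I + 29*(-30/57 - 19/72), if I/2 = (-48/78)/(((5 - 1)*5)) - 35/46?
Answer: -50104811/2045160 ≈ -24.499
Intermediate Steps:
I = -2367/1495 (I = 2*((-48/78)/(((5 - 1)*5)) - 35/46) = 2*((-48*1/78)/((4*5)) - 35*1/46) = 2*(-8/13/20 - 35/46) = 2*(-8/13*1/20 - 35/46) = 2*(-2/65 - 35/46) = 2*(-2367/2990) = -2367/1495 ≈ -1.5833)
I + 29*(-30/57 - 19/72) = -2367/1495 + 29*(-30/57 - 19/72) = -2367/1495 + 29*(-30*1/57 - 19*1/72) = -2367/1495 + 29*(-10/19 - 19/72) = -2367/1495 + 29*(-1081/1368) = -2367/1495 - 31349/1368 = -50104811/2045160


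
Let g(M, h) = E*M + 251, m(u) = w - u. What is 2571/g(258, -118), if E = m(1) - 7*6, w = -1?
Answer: -2571/11101 ≈ -0.23160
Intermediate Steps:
m(u) = -1 - u
E = -44 (E = (-1 - 1*1) - 7*6 = (-1 - 1) - 42 = -2 - 42 = -44)
g(M, h) = 251 - 44*M (g(M, h) = -44*M + 251 = 251 - 44*M)
2571/g(258, -118) = 2571/(251 - 44*258) = 2571/(251 - 11352) = 2571/(-11101) = 2571*(-1/11101) = -2571/11101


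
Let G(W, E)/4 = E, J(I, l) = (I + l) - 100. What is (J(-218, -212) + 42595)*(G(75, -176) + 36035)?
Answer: 1486198515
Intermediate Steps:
J(I, l) = -100 + I + l
G(W, E) = 4*E
(J(-218, -212) + 42595)*(G(75, -176) + 36035) = ((-100 - 218 - 212) + 42595)*(4*(-176) + 36035) = (-530 + 42595)*(-704 + 36035) = 42065*35331 = 1486198515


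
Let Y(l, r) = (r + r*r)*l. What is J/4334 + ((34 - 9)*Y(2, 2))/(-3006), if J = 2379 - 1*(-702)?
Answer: 1326881/2171334 ≈ 0.61109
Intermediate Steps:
Y(l, r) = l*(r + r²) (Y(l, r) = (r + r²)*l = l*(r + r²))
J = 3081 (J = 2379 + 702 = 3081)
J/4334 + ((34 - 9)*Y(2, 2))/(-3006) = 3081/4334 + ((34 - 9)*(2*2*(1 + 2)))/(-3006) = 3081*(1/4334) + (25*(2*2*3))*(-1/3006) = 3081/4334 + (25*12)*(-1/3006) = 3081/4334 + 300*(-1/3006) = 3081/4334 - 50/501 = 1326881/2171334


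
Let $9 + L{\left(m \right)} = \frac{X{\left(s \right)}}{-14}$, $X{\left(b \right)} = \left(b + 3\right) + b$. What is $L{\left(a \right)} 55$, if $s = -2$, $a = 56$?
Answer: $- \frac{6875}{14} \approx -491.07$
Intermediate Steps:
$X{\left(b \right)} = 3 + 2 b$ ($X{\left(b \right)} = \left(3 + b\right) + b = 3 + 2 b$)
$L{\left(m \right)} = - \frac{125}{14}$ ($L{\left(m \right)} = -9 + \frac{3 + 2 \left(-2\right)}{-14} = -9 + \left(3 - 4\right) \left(- \frac{1}{14}\right) = -9 - - \frac{1}{14} = -9 + \frac{1}{14} = - \frac{125}{14}$)
$L{\left(a \right)} 55 = \left(- \frac{125}{14}\right) 55 = - \frac{6875}{14}$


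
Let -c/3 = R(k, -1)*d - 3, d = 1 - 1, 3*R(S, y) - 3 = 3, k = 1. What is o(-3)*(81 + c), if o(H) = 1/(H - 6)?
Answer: -10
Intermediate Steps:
R(S, y) = 2 (R(S, y) = 1 + (⅓)*3 = 1 + 1 = 2)
d = 0
o(H) = 1/(-6 + H)
c = 9 (c = -3*(2*0 - 3) = -3*(0 - 3) = -3*(-3) = 9)
o(-3)*(81 + c) = (81 + 9)/(-6 - 3) = 90/(-9) = -⅑*90 = -10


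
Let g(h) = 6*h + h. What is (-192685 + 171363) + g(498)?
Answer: -17836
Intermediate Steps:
g(h) = 7*h
(-192685 + 171363) + g(498) = (-192685 + 171363) + 7*498 = -21322 + 3486 = -17836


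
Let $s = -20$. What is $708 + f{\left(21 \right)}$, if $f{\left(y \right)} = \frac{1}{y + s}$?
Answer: $709$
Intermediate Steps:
$f{\left(y \right)} = \frac{1}{-20 + y}$ ($f{\left(y \right)} = \frac{1}{y - 20} = \frac{1}{-20 + y}$)
$708 + f{\left(21 \right)} = 708 + \frac{1}{-20 + 21} = 708 + 1^{-1} = 708 + 1 = 709$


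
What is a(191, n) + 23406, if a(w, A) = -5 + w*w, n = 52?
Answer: 59882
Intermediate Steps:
a(w, A) = -5 + w²
a(191, n) + 23406 = (-5 + 191²) + 23406 = (-5 + 36481) + 23406 = 36476 + 23406 = 59882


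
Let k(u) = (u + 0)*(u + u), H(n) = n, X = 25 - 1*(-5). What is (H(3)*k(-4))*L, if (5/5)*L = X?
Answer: 2880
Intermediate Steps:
X = 30 (X = 25 + 5 = 30)
L = 30
k(u) = 2*u² (k(u) = u*(2*u) = 2*u²)
(H(3)*k(-4))*L = (3*(2*(-4)²))*30 = (3*(2*16))*30 = (3*32)*30 = 96*30 = 2880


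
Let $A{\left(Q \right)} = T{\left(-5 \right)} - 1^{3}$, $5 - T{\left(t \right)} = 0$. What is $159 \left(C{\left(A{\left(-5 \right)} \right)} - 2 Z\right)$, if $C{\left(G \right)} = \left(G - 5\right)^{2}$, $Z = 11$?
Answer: $-3339$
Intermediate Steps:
$T{\left(t \right)} = 5$ ($T{\left(t \right)} = 5 - 0 = 5 + 0 = 5$)
$A{\left(Q \right)} = 4$ ($A{\left(Q \right)} = 5 - 1^{3} = 5 - 1 = 4$)
$C{\left(G \right)} = \left(-5 + G\right)^{2}$
$159 \left(C{\left(A{\left(-5 \right)} \right)} - 2 Z\right) = 159 \left(\left(-5 + 4\right)^{2} - 22\right) = 159 \left(\left(-1\right)^{2} - 22\right) = 159 \left(1 - 22\right) = 159 \left(-21\right) = -3339$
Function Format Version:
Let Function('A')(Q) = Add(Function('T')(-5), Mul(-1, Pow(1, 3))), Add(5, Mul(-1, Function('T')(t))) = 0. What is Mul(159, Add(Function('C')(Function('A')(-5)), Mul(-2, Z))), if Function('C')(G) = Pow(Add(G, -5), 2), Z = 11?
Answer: -3339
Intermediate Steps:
Function('T')(t) = 5 (Function('T')(t) = Add(5, Mul(-1, 0)) = Add(5, 0) = 5)
Function('A')(Q) = 4 (Function('A')(Q) = Add(5, Mul(-1, Pow(1, 3))) = Add(5, Mul(-1, 1)) = Add(5, -1) = 4)
Function('C')(G) = Pow(Add(-5, G), 2)
Mul(159, Add(Function('C')(Function('A')(-5)), Mul(-2, Z))) = Mul(159, Add(Pow(Add(-5, 4), 2), Mul(-2, 11))) = Mul(159, Add(Pow(-1, 2), -22)) = Mul(159, Add(1, -22)) = Mul(159, -21) = -3339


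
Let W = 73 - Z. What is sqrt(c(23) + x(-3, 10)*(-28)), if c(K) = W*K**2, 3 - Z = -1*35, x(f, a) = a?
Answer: sqrt(18235) ≈ 135.04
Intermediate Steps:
Z = 38 (Z = 3 - (-1)*35 = 3 - 1*(-35) = 3 + 35 = 38)
W = 35 (W = 73 - 1*38 = 73 - 38 = 35)
c(K) = 35*K**2
sqrt(c(23) + x(-3, 10)*(-28)) = sqrt(35*23**2 + 10*(-28)) = sqrt(35*529 - 280) = sqrt(18515 - 280) = sqrt(18235)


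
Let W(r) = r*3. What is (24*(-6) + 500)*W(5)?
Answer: 5340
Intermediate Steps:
W(r) = 3*r
(24*(-6) + 500)*W(5) = (24*(-6) + 500)*(3*5) = (-144 + 500)*15 = 356*15 = 5340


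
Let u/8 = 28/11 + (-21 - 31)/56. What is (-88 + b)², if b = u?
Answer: 33408400/5929 ≈ 5634.7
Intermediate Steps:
u = 996/77 (u = 8*(28/11 + (-21 - 31)/56) = 8*(28*(1/11) - 52*1/56) = 8*(28/11 - 13/14) = 8*(249/154) = 996/77 ≈ 12.935)
b = 996/77 ≈ 12.935
(-88 + b)² = (-88 + 996/77)² = (-5780/77)² = 33408400/5929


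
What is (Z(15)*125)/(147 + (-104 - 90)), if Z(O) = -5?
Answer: 625/47 ≈ 13.298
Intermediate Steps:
(Z(15)*125)/(147 + (-104 - 90)) = (-5*125)/(147 + (-104 - 90)) = -625/(147 - 194) = -625/(-47) = -625*(-1/47) = 625/47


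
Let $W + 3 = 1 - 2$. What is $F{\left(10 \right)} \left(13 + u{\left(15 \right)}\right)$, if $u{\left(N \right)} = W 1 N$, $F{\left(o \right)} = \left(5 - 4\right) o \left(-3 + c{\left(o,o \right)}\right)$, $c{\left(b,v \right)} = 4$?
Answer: $-470$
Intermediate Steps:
$W = -4$ ($W = -3 + \left(1 - 2\right) = -3 - 1 = -4$)
$F{\left(o \right)} = o$ ($F{\left(o \right)} = \left(5 - 4\right) o \left(-3 + 4\right) = 1 o 1 = o 1 = o$)
$u{\left(N \right)} = - 4 N$ ($u{\left(N \right)} = \left(-4\right) 1 N = - 4 N$)
$F{\left(10 \right)} \left(13 + u{\left(15 \right)}\right) = 10 \left(13 - 60\right) = 10 \left(-47\right) = -470$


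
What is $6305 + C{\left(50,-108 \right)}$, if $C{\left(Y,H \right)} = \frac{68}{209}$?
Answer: $\frac{1317813}{209} \approx 6305.3$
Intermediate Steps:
$C{\left(Y,H \right)} = \frac{68}{209}$ ($C{\left(Y,H \right)} = 68 \cdot \frac{1}{209} = \frac{68}{209}$)
$6305 + C{\left(50,-108 \right)} = 6305 + \frac{68}{209} = \frac{1317813}{209}$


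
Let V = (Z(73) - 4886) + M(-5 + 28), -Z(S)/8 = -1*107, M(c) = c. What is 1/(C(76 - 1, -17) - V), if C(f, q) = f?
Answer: 1/4082 ≈ 0.00024498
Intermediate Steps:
Z(S) = 856 (Z(S) = -(-8)*107 = -8*(-107) = 856)
V = -4007 (V = (856 - 4886) + (-5 + 28) = -4030 + 23 = -4007)
1/(C(76 - 1, -17) - V) = 1/((76 - 1) - 1*(-4007)) = 1/(75 + 4007) = 1/4082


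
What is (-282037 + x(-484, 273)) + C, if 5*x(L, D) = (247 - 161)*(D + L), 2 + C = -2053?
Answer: -1438606/5 ≈ -2.8772e+5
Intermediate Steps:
C = -2055 (C = -2 - 2053 = -2055)
x(L, D) = 86*D/5 + 86*L/5 (x(L, D) = ((247 - 161)*(D + L))/5 = (86*(D + L))/5 = (86*D + 86*L)/5 = 86*D/5 + 86*L/5)
(-282037 + x(-484, 273)) + C = (-282037 + ((86/5)*273 + (86/5)*(-484))) - 2055 = (-282037 + (23478/5 - 41624/5)) - 2055 = (-282037 - 18146/5) - 2055 = -1428331/5 - 2055 = -1438606/5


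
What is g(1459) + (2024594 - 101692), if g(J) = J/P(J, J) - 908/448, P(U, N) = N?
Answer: 215364909/112 ≈ 1.9229e+6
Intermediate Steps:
g(J) = -115/112 (g(J) = J/J - 908/448 = 1 - 908*1/448 = 1 - 227/112 = -115/112)
g(1459) + (2024594 - 101692) = -115/112 + (2024594 - 101692) = -115/112 + 1922902 = 215364909/112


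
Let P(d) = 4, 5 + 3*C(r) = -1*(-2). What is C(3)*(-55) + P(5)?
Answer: 59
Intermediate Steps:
C(r) = -1 (C(r) = -5/3 + (-1*(-2))/3 = -5/3 + (⅓)*2 = -5/3 + ⅔ = -1)
C(3)*(-55) + P(5) = -1*(-55) + 4 = 55 + 4 = 59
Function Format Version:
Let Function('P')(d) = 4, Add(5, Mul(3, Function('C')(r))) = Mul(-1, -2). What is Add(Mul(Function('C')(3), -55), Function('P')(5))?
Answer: 59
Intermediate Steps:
Function('C')(r) = -1 (Function('C')(r) = Add(Rational(-5, 3), Mul(Rational(1, 3), Mul(-1, -2))) = Add(Rational(-5, 3), Mul(Rational(1, 3), 2)) = Add(Rational(-5, 3), Rational(2, 3)) = -1)
Add(Mul(Function('C')(3), -55), Function('P')(5)) = Add(Mul(-1, -55), 4) = Add(55, 4) = 59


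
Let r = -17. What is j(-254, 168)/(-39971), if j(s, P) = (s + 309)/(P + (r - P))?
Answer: 55/679507 ≈ 8.0941e-5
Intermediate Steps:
j(s, P) = -309/17 - s/17 (j(s, P) = (s + 309)/(P + (-17 - P)) = (309 + s)/(-17) = (309 + s)*(-1/17) = -309/17 - s/17)
j(-254, 168)/(-39971) = (-309/17 - 1/17*(-254))/(-39971) = (-309/17 + 254/17)*(-1/39971) = -55/17*(-1/39971) = 55/679507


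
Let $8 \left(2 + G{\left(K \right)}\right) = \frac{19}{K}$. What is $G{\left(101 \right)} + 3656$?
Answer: $\frac{2952451}{808} \approx 3654.0$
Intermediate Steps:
$G{\left(K \right)} = -2 + \frac{19}{8 K}$ ($G{\left(K \right)} = -2 + \frac{19 \frac{1}{K}}{8} = -2 + \frac{19}{8 K}$)
$G{\left(101 \right)} + 3656 = \left(-2 + \frac{19}{8 \cdot 101}\right) + 3656 = \left(-2 + \frac{19}{8} \cdot \frac{1}{101}\right) + 3656 = \left(-2 + \frac{19}{808}\right) + 3656 = - \frac{1597}{808} + 3656 = \frac{2952451}{808}$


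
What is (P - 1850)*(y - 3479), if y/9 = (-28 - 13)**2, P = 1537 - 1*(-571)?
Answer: 3005700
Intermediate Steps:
P = 2108 (P = 1537 + 571 = 2108)
y = 15129 (y = 9*(-28 - 13)**2 = 9*(-41)**2 = 9*1681 = 15129)
(P - 1850)*(y - 3479) = (2108 - 1850)*(15129 - 3479) = 258*11650 = 3005700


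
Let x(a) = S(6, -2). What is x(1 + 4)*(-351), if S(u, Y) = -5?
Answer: 1755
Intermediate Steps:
x(a) = -5
x(1 + 4)*(-351) = -5*(-351) = 1755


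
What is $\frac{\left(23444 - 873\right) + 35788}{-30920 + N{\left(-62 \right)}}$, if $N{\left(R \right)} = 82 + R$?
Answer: $- \frac{19453}{10300} \approx -1.8886$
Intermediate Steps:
$\frac{\left(23444 - 873\right) + 35788}{-30920 + N{\left(-62 \right)}} = \frac{\left(23444 - 873\right) + 35788}{-30920 + \left(82 - 62\right)} = \frac{\left(23444 - 873\right) + 35788}{-30920 + 20} = \frac{22571 + 35788}{-30900} = 58359 \left(- \frac{1}{30900}\right) = - \frac{19453}{10300}$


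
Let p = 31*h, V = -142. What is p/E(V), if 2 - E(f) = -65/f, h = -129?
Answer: -189286/73 ≈ -2593.0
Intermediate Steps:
E(f) = 2 + 65/f (E(f) = 2 - (-65)/f = 2 + 65/f)
p = -3999 (p = 31*(-129) = -3999)
p/E(V) = -3999/(2 + 65/(-142)) = -3999/(2 + 65*(-1/142)) = -3999/(2 - 65/142) = -3999/219/142 = -3999*142/219 = -189286/73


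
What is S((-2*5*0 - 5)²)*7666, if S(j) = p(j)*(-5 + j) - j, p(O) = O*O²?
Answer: 2395433350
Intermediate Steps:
p(O) = O³
S(j) = -j + j³*(-5 + j) (S(j) = j³*(-5 + j) - j = -j + j³*(-5 + j))
S((-2*5*0 - 5)²)*7666 = (((-2*5*0 - 5)²)⁴ - (-2*5*0 - 5)² - 5*(-2*5*0 - 5)⁶)*7666 = (((-10*0 - 5)²)⁴ - (-10*0 - 5)² - 5*(-10*0 - 5)⁶)*7666 = (((0 - 5)²)⁴ - (0 - 5)² - 5*(0 - 5)⁶)*7666 = (((-5)²)⁴ - 1*(-5)² - 5*((-5)²)³)*7666 = (25⁴ - 1*25 - 5*25³)*7666 = (390625 - 25 - 5*15625)*7666 = (390625 - 25 - 78125)*7666 = 312475*7666 = 2395433350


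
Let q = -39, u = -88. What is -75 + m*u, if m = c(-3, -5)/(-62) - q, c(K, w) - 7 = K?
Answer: -108541/31 ≈ -3501.3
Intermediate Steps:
c(K, w) = 7 + K
m = 1207/31 (m = (7 - 3)/(-62) - 1*(-39) = 4*(-1/62) + 39 = -2/31 + 39 = 1207/31 ≈ 38.935)
-75 + m*u = -75 + (1207/31)*(-88) = -75 - 106216/31 = -108541/31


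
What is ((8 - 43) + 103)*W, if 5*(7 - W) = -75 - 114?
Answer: 15232/5 ≈ 3046.4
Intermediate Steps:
W = 224/5 (W = 7 - (-75 - 114)/5 = 7 - 1/5*(-189) = 7 + 189/5 = 224/5 ≈ 44.800)
((8 - 43) + 103)*W = ((8 - 43) + 103)*(224/5) = (-35 + 103)*(224/5) = 68*(224/5) = 15232/5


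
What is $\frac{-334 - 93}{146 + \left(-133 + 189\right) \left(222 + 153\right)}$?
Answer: $- \frac{427}{21146} \approx -0.020193$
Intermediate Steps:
$\frac{-334 - 93}{146 + \left(-133 + 189\right) \left(222 + 153\right)} = - \frac{427}{146 + 56 \cdot 375} = - \frac{427}{146 + 21000} = - \frac{427}{21146}$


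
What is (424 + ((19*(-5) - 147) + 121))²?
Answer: 91809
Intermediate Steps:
(424 + ((19*(-5) - 147) + 121))² = (424 + ((-95 - 147) + 121))² = (424 + (-242 + 121))² = (424 - 121)² = 303² = 91809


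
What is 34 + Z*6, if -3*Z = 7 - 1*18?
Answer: 56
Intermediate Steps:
Z = 11/3 (Z = -(7 - 1*18)/3 = -(7 - 18)/3 = -1/3*(-11) = 11/3 ≈ 3.6667)
34 + Z*6 = 34 + (11/3)*6 = 34 + 22 = 56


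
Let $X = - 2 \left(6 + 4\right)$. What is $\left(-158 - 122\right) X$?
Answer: $5600$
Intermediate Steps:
$X = -20$ ($X = \left(-2\right) 10 = -20$)
$\left(-158 - 122\right) X = \left(-158 - 122\right) \left(-20\right) = \left(-280\right) \left(-20\right) = 5600$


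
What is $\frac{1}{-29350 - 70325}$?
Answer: $- \frac{1}{99675} \approx -1.0033 \cdot 10^{-5}$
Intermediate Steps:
$\frac{1}{-29350 - 70325} = \frac{1}{-99675} = - \frac{1}{99675}$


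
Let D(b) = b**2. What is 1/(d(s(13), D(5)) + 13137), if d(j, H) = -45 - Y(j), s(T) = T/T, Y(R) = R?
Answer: 1/13091 ≈ 7.6388e-5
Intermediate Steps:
s(T) = 1
d(j, H) = -45 - j
1/(d(s(13), D(5)) + 13137) = 1/((-45 - 1*1) + 13137) = 1/((-45 - 1) + 13137) = 1/(-46 + 13137) = 1/13091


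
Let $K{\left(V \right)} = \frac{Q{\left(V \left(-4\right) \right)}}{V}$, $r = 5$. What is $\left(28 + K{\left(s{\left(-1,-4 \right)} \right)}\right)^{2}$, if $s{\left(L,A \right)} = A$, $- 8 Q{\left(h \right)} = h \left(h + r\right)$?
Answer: $\frac{5929}{4} \approx 1482.3$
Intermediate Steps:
$Q{\left(h \right)} = - \frac{h \left(5 + h\right)}{8}$ ($Q{\left(h \right)} = - \frac{h \left(h + 5\right)}{8} = - \frac{h \left(5 + h\right)}{8}$)
$K{\left(V \right)} = \frac{5}{2} - 2 V$ ($K{\left(V \right)} = \frac{\left(- \frac{1}{8}\right) V \left(-4\right) \left(5 + V \left(-4\right)\right)}{V} = \frac{\left(- \frac{1}{8}\right) \left(- 4 V\right) \left(5 - 4 V\right)}{V} = \frac{\frac{1}{2} V \left(5 - 4 V\right)}{V} = \frac{5}{2} - 2 V$)
$\left(28 + K{\left(s{\left(-1,-4 \right)} \right)}\right)^{2} = \left(28 + \left(\frac{5}{2} - -8\right)\right)^{2} = \left(28 + \left(\frac{5}{2} + 8\right)\right)^{2} = \left(28 + \frac{21}{2}\right)^{2} = \left(\frac{77}{2}\right)^{2} = \frac{5929}{4}$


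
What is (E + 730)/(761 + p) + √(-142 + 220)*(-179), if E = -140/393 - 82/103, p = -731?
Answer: 14751512/607185 - 179*√78 ≈ -1556.6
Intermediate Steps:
E = -46646/40479 (E = -140*1/393 - 82*1/103 = -140/393 - 82/103 = -46646/40479 ≈ -1.1524)
(E + 730)/(761 + p) + √(-142 + 220)*(-179) = (-46646/40479 + 730)/(761 - 731) + √(-142 + 220)*(-179) = (29503024/40479)/30 + √78*(-179) = (29503024/40479)*(1/30) - 179*√78 = 14751512/607185 - 179*√78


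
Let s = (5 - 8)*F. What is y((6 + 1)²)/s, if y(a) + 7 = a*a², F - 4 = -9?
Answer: 39214/5 ≈ 7842.8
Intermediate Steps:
F = -5 (F = 4 - 9 = -5)
s = 15 (s = (5 - 8)*(-5) = -3*(-5) = 15)
y(a) = -7 + a³ (y(a) = -7 + a*a² = -7 + a³)
y((6 + 1)²)/s = (-7 + ((6 + 1)²)³)/15 = (-7 + (7²)³)*(1/15) = (-7 + 49³)*(1/15) = (-7 + 117649)*(1/15) = 117642*(1/15) = 39214/5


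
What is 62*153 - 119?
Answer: 9367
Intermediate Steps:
62*153 - 119 = 9486 - 119 = 9367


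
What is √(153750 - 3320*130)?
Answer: 5*I*√11114 ≈ 527.12*I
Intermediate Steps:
√(153750 - 3320*130) = √(153750 - 431600) = √(-277850) = 5*I*√11114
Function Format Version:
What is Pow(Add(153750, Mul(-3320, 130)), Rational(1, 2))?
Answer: Mul(5, I, Pow(11114, Rational(1, 2))) ≈ Mul(527.12, I)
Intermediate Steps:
Pow(Add(153750, Mul(-3320, 130)), Rational(1, 2)) = Pow(Add(153750, -431600), Rational(1, 2)) = Pow(-277850, Rational(1, 2)) = Mul(5, I, Pow(11114, Rational(1, 2)))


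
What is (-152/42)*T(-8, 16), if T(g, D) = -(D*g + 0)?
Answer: -9728/21 ≈ -463.24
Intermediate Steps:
T(g, D) = -D*g
(-152/42)*T(-8, 16) = (-152/42)*(-1*16*(-8)) = -152*1/42*128 = -76/21*128 = -9728/21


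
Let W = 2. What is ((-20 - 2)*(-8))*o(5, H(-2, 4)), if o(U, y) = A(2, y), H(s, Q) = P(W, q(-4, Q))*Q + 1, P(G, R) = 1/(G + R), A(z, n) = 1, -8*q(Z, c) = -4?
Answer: 176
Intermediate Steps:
q(Z, c) = 1/2 (q(Z, c) = -1/8*(-4) = 1/2)
H(s, Q) = 1 + 2*Q/5 (H(s, Q) = Q/(2 + 1/2) + 1 = Q/(5/2) + 1 = 2*Q/5 + 1 = 1 + 2*Q/5)
o(U, y) = 1
((-20 - 2)*(-8))*o(5, H(-2, 4)) = ((-20 - 2)*(-8))*1 = -22*(-8)*1 = 176*1 = 176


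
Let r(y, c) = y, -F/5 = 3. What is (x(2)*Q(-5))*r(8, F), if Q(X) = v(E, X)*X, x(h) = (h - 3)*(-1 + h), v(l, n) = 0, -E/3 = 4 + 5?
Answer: 0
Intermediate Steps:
F = -15 (F = -5*3 = -15)
E = -27 (E = -3*(4 + 5) = -3*9 = -27)
x(h) = (-1 + h)*(-3 + h) (x(h) = (-3 + h)*(-1 + h) = (-1 + h)*(-3 + h))
Q(X) = 0 (Q(X) = 0*X = 0)
(x(2)*Q(-5))*r(8, F) = ((3 + 2**2 - 4*2)*0)*8 = ((3 + 4 - 8)*0)*8 = -1*0*8 = 0*8 = 0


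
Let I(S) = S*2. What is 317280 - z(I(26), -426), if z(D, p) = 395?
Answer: 316885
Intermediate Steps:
I(S) = 2*S
317280 - z(I(26), -426) = 317280 - 1*395 = 317280 - 395 = 316885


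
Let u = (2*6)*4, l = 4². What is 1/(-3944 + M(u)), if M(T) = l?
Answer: -1/3928 ≈ -0.00025458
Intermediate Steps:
l = 16
u = 48 (u = 12*4 = 48)
M(T) = 16
1/(-3944 + M(u)) = 1/(-3944 + 16) = 1/(-3928) = -1/3928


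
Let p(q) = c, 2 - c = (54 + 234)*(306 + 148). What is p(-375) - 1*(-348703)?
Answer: 217953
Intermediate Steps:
c = -130750 (c = 2 - (54 + 234)*(306 + 148) = 2 - 288*454 = 2 - 1*130752 = 2 - 130752 = -130750)
p(q) = -130750
p(-375) - 1*(-348703) = -130750 - 1*(-348703) = -130750 + 348703 = 217953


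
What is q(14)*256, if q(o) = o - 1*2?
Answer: 3072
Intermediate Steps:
q(o) = -2 + o (q(o) = o - 2 = -2 + o)
q(14)*256 = (-2 + 14)*256 = 12*256 = 3072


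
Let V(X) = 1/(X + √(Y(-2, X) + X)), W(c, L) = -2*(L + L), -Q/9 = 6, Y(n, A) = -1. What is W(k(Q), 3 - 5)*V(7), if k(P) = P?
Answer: 56/43 - 8*√6/43 ≈ 0.84661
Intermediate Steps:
Q = -54 (Q = -9*6 = -54)
W(c, L) = -4*L
V(X) = 1/(X + √(-1 + X))
W(k(Q), 3 - 5)*V(7) = (-4*(3 - 5))/(7 + √(-1 + 7)) = (-4*(-2))/(7 + √6) = 8/(7 + √6)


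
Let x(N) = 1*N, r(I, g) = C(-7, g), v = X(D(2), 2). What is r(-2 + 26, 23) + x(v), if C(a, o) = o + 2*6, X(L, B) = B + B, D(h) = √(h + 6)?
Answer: 39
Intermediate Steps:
D(h) = √(6 + h)
X(L, B) = 2*B
v = 4 (v = 2*2 = 4)
C(a, o) = 12 + o (C(a, o) = o + 12 = 12 + o)
r(I, g) = 12 + g
x(N) = N
r(-2 + 26, 23) + x(v) = (12 + 23) + 4 = 35 + 4 = 39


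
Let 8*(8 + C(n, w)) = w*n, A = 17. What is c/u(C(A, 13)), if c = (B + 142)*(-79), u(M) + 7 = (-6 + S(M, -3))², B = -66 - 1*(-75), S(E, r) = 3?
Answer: -11929/2 ≈ -5964.5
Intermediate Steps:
B = 9 (B = -66 + 75 = 9)
C(n, w) = -8 + n*w/8 (C(n, w) = -8 + (w*n)/8 = -8 + (n*w)/8 = -8 + n*w/8)
u(M) = 2 (u(M) = -7 + (-6 + 3)² = -7 + (-3)² = -7 + 9 = 2)
c = -11929 (c = (9 + 142)*(-79) = 151*(-79) = -11929)
c/u(C(A, 13)) = -11929/2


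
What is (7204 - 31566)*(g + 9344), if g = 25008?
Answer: -836883424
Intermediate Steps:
(7204 - 31566)*(g + 9344) = (7204 - 31566)*(25008 + 9344) = -24362*34352 = -836883424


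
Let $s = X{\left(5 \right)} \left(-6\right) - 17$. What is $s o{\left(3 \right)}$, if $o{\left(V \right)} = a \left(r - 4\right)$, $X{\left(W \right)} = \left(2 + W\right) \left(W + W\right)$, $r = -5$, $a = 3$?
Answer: $11799$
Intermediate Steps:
$X{\left(W \right)} = 2 W \left(2 + W\right)$ ($X{\left(W \right)} = \left(2 + W\right) 2 W = 2 W \left(2 + W\right)$)
$o{\left(V \right)} = -27$ ($o{\left(V \right)} = 3 \left(-5 - 4\right) = 3 \left(-9\right) = -27$)
$s = -437$ ($s = 2 \cdot 5 \left(2 + 5\right) \left(-6\right) - 17 = 2 \cdot 5 \cdot 7 \left(-6\right) - 17 = 70 \left(-6\right) - 17 = -420 - 17 = -437$)
$s o{\left(3 \right)} = \left(-437\right) \left(-27\right) = 11799$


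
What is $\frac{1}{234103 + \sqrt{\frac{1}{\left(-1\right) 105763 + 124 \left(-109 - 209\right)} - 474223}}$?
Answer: $\frac{33990585085}{7957366794962241} - \frac{i \sqrt{9997373918124770}}{7957366794962241} \approx 4.2716 \cdot 10^{-6} - 1.2565 \cdot 10^{-8} i$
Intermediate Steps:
$\frac{1}{234103 + \sqrt{\frac{1}{\left(-1\right) 105763 + 124 \left(-109 - 209\right)} - 474223}} = \frac{1}{234103 + \sqrt{\frac{1}{-105763 + 124 \left(-318\right)} - 474223}} = \frac{1}{234103 + \sqrt{\frac{1}{-105763 - 39432} - 474223}} = \frac{1}{234103 + \sqrt{\frac{1}{-145195} - 474223}} = \frac{1}{234103 + \sqrt{- \frac{1}{145195} - 474223}} = \frac{1}{234103 + \sqrt{- \frac{68854808486}{145195}}} = \frac{1}{234103 + \frac{i \sqrt{9997373918124770}}{145195}}$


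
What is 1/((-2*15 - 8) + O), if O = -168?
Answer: -1/206 ≈ -0.0048544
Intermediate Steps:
1/((-2*15 - 8) + O) = 1/((-2*15 - 8) - 168) = 1/((-30 - 8) - 168) = 1/(-38 - 168) = 1/(-206) = -1/206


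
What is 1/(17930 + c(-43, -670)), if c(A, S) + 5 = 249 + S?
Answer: 1/17504 ≈ 5.7130e-5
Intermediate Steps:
c(A, S) = 244 + S (c(A, S) = -5 + (249 + S) = 244 + S)
1/(17930 + c(-43, -670)) = 1/(17930 + (244 - 670)) = 1/(17930 - 426) = 1/17504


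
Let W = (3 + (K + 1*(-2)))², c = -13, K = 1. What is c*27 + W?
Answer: -347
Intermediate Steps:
W = 4 (W = (3 + (1 + 1*(-2)))² = (3 + (1 - 2))² = (3 - 1)² = 2² = 4)
c*27 + W = -13*27 + 4 = -351 + 4 = -347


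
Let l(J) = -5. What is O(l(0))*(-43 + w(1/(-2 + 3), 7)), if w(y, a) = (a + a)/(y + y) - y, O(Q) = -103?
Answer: 3811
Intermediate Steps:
w(y, a) = -y + a/y (w(y, a) = (2*a)/((2*y)) - y = (2*a)*(1/(2*y)) - y = a/y - y = -y + a/y)
O(l(0))*(-43 + w(1/(-2 + 3), 7)) = -103*(-43 + (-1/(-2 + 3) + 7/(1/(-2 + 3)))) = -103*(-43 + (-1/1 + 7/(1/1))) = -103*(-43 + (-1*1 + 7/1)) = -103*(-43 + (-1 + 7*1)) = -103*(-43 + (-1 + 7)) = -103*(-43 + 6) = -103*(-37) = 3811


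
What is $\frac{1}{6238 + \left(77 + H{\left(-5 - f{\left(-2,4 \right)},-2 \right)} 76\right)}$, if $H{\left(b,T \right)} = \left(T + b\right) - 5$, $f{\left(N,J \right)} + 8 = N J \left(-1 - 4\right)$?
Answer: $\frac{1}{2971} \approx 0.00033659$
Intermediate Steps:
$f{\left(N,J \right)} = -8 - 5 J N$ ($f{\left(N,J \right)} = -8 + N J \left(-1 - 4\right) = -8 + J N \left(-1 - 4\right) = -8 + J N \left(-5\right) = -8 - 5 J N$)
$H{\left(b,T \right)} = -5 + T + b$
$\frac{1}{6238 + \left(77 + H{\left(-5 - f{\left(-2,4 \right)},-2 \right)} 76\right)} = \frac{1}{6238 + \left(77 + \left(-5 - 2 - \left(-3 - 20 \left(-2\right)\right)\right) 76\right)} = \frac{1}{6238 + \left(77 + \left(-5 - 2 - 37\right) 76\right)} = \frac{1}{6238 + \left(77 - 3344\right)} = \frac{1}{6238 - 3267} = \frac{1}{2971}$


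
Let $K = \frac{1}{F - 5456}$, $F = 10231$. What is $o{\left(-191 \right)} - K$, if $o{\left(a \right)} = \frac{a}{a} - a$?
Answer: $\frac{916799}{4775} \approx 192.0$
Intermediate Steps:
$o{\left(a \right)} = 1 - a$
$K = \frac{1}{4775}$ ($K = \frac{1}{10231 - 5456} = \frac{1}{4775} \approx 0.00020942$)
$o{\left(-191 \right)} - K = \left(1 - -191\right) - \frac{1}{4775} = \left(1 + 191\right) - \frac{1}{4775} = 192 - \frac{1}{4775} = \frac{916799}{4775}$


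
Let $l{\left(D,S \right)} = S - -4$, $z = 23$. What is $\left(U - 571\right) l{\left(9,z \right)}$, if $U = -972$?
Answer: $-41661$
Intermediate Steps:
$l{\left(D,S \right)} = 4 + S$ ($l{\left(D,S \right)} = S + 4 = 4 + S$)
$\left(U - 571\right) l{\left(9,z \right)} = \left(-972 - 571\right) \left(4 + 23\right) = \left(-1543\right) 27 = -41661$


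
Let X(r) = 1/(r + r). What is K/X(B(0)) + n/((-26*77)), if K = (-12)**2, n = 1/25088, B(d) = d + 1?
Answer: 14465138687/50226176 ≈ 288.00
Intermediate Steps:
B(d) = 1 + d
n = 1/25088 ≈ 3.9860e-5
X(r) = 1/(2*r)
K = 144
K/X(B(0)) + n/((-26*77)) = 144/((1/(2*(1 + 0)))) + 1/(25088*((-26*77))) = 144/(((1/2)/1)) + (1/25088)/(-2002) = 144/(((1/2)*1)) + (1/25088)*(-1/2002) = 144/(1/2) - 1/50226176 = 144*2 - 1/50226176 = 288 - 1/50226176 = 14465138687/50226176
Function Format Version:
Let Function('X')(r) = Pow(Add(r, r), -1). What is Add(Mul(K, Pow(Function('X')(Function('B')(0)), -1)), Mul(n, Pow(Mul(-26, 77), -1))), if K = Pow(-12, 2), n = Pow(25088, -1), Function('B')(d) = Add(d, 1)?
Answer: Rational(14465138687, 50226176) ≈ 288.00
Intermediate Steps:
Function('B')(d) = Add(1, d)
n = Rational(1, 25088) ≈ 3.9860e-5
Function('X')(r) = Mul(Rational(1, 2), Pow(r, -1)) (Function('X')(r) = Pow(Mul(2, r), -1) = Mul(Rational(1, 2), Pow(r, -1)))
K = 144
Add(Mul(K, Pow(Function('X')(Function('B')(0)), -1)), Mul(n, Pow(Mul(-26, 77), -1))) = Add(Mul(144, Pow(Mul(Rational(1, 2), Pow(Add(1, 0), -1)), -1)), Mul(Rational(1, 25088), Pow(Mul(-26, 77), -1))) = Add(Mul(144, Pow(Mul(Rational(1, 2), Pow(1, -1)), -1)), Mul(Rational(1, 25088), Pow(-2002, -1))) = Add(Mul(144, Pow(Mul(Rational(1, 2), 1), -1)), Mul(Rational(1, 25088), Rational(-1, 2002))) = Add(Mul(144, Pow(Rational(1, 2), -1)), Rational(-1, 50226176)) = Add(Mul(144, 2), Rational(-1, 50226176)) = Add(288, Rational(-1, 50226176)) = Rational(14465138687, 50226176)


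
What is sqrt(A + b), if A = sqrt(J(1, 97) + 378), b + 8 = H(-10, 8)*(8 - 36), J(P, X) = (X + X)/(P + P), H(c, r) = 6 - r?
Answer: sqrt(48 + 5*sqrt(19)) ≈ 8.3543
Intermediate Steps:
J(P, X) = X/P (J(P, X) = (2*X)/((2*P)) = (2*X)*(1/(2*P)) = X/P)
b = 48 (b = -8 + (6 - 1*8)*(8 - 36) = -8 + (6 - 8)*(-28) = -8 - 2*(-28) = -8 + 56 = 48)
A = 5*sqrt(19) (A = sqrt(97/1 + 378) = sqrt(97*1 + 378) = sqrt(97 + 378) = sqrt(475) = 5*sqrt(19) ≈ 21.794)
sqrt(A + b) = sqrt(5*sqrt(19) + 48) = sqrt(48 + 5*sqrt(19))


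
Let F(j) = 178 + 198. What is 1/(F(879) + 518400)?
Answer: 1/518776 ≈ 1.9276e-6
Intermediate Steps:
F(j) = 376
1/(F(879) + 518400) = 1/(376 + 518400) = 1/518776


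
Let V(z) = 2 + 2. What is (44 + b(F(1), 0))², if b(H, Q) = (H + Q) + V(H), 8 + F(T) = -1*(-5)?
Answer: 2025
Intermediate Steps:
V(z) = 4
F(T) = -3 (F(T) = -8 - 1*(-5) = -8 + 5 = -3)
b(H, Q) = 4 + H + Q (b(H, Q) = (H + Q) + 4 = 4 + H + Q)
(44 + b(F(1), 0))² = (44 + (4 - 3 + 0))² = (44 + 1)² = 45² = 2025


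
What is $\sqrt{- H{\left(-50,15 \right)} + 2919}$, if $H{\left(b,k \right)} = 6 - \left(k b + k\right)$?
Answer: $33 \sqrt{2} \approx 46.669$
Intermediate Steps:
$H{\left(b,k \right)} = 6 - k - b k$ ($H{\left(b,k \right)} = 6 - \left(b k + k\right) = 6 - \left(k + b k\right) = 6 - k - b k$)
$\sqrt{- H{\left(-50,15 \right)} + 2919} = \sqrt{- (6 - 15 - \left(-50\right) 15) + 2919} = \sqrt{- (6 - 15 + 750) + 2919} = \sqrt{\left(-1\right) 741 + 2919} = \sqrt{-741 + 2919} = \sqrt{2178} = 33 \sqrt{2}$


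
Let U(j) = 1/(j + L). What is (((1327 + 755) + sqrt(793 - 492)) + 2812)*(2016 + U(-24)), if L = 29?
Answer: 49336414/5 + 10081*sqrt(301)/5 ≈ 9.9023e+6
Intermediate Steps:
U(j) = 1/(29 + j) (U(j) = 1/(j + 29) = 1/(29 + j))
(((1327 + 755) + sqrt(793 - 492)) + 2812)*(2016 + U(-24)) = (((1327 + 755) + sqrt(793 - 492)) + 2812)*(2016 + 1/(29 - 24)) = ((2082 + sqrt(301)) + 2812)*(2016 + 1/5) = (4894 + sqrt(301))*(2016 + 1/5) = (4894 + sqrt(301))*(10081/5) = 49336414/5 + 10081*sqrt(301)/5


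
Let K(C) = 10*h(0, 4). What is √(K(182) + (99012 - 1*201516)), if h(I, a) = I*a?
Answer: 2*I*√25626 ≈ 320.16*I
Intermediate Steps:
K(C) = 0 (K(C) = 10*(0*4) = 10*0 = 0)
√(K(182) + (99012 - 1*201516)) = √(0 + (99012 - 1*201516)) = √(0 + (99012 - 201516)) = √(0 - 102504) = √(-102504) = 2*I*√25626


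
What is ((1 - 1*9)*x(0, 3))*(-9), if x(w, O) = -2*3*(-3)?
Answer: 1296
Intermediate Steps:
x(w, O) = 18 (x(w, O) = -6*(-3) = 18)
((1 - 1*9)*x(0, 3))*(-9) = ((1 - 1*9)*18)*(-9) = ((1 - 9)*18)*(-9) = -8*18*(-9) = -144*(-9) = 1296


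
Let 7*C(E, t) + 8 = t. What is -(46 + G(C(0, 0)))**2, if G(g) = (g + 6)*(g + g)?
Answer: -2924100/2401 ≈ -1217.9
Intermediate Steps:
C(E, t) = -8/7 + t/7
G(g) = 2*g*(6 + g) (G(g) = (6 + g)*(2*g) = 2*g*(6 + g))
-(46 + G(C(0, 0)))**2 = -(46 + 2*(-8/7 + (1/7)*0)*(6 + (-8/7 + (1/7)*0)))**2 = -(46 + 2*(-8/7 + 0)*(6 + (-8/7 + 0)))**2 = -(46 + 2*(-8/7)*(6 - 8/7))**2 = -(46 + 2*(-8/7)*(34/7))**2 = -(46 - 544/49)**2 = -(1710/49)**2 = -1*2924100/2401 = -2924100/2401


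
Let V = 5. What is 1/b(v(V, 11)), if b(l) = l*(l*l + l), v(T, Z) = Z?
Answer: 1/1452 ≈ 0.00068871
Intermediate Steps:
b(l) = l*(l + l²) (b(l) = l*(l² + l) = l*(l + l²))
1/b(v(V, 11)) = 1/(11²*(1 + 11)) = 1/(121*12) = 1/1452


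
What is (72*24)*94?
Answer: 162432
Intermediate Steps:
(72*24)*94 = 1728*94 = 162432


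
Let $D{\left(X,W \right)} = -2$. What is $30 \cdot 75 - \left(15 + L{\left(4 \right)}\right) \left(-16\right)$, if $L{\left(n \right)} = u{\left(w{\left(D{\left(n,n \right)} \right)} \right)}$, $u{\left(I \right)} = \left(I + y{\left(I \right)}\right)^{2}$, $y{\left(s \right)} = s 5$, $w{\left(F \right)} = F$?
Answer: $4794$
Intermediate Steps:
$y{\left(s \right)} = 5 s$
$u{\left(I \right)} = 36 I^{2}$ ($u{\left(I \right)} = \left(I + 5 I\right)^{2} = \left(6 I\right)^{2} = 36 I^{2}$)
$L{\left(n \right)} = 144$ ($L{\left(n \right)} = 36 \left(-2\right)^{2} = 36 \cdot 4 = 144$)
$30 \cdot 75 - \left(15 + L{\left(4 \right)}\right) \left(-16\right) = 30 \cdot 75 - \left(15 + 144\right) \left(-16\right) = 2250 - 159 \left(-16\right) = 2250 - -2544 = 2250 + 2544 = 4794$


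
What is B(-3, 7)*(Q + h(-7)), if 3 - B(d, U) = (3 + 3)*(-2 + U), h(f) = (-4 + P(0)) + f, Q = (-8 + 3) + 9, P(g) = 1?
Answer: 162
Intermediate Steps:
Q = 4 (Q = -5 + 9 = 4)
h(f) = -3 + f (h(f) = (-4 + 1) + f = -3 + f)
B(d, U) = 15 - 6*U (B(d, U) = 3 - (3 + 3)*(-2 + U) = 3 - 6*(-2 + U) = 3 - (-12 + 6*U) = 3 + (12 - 6*U) = 15 - 6*U)
B(-3, 7)*(Q + h(-7)) = (15 - 6*7)*(4 + (-3 - 7)) = (15 - 42)*(4 - 10) = -27*(-6) = 162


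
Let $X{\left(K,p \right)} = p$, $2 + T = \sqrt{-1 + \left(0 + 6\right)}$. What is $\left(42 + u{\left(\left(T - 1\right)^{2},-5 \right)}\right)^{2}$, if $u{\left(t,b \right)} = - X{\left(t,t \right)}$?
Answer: $964 + 336 \sqrt{5} \approx 1715.3$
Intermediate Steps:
$T = -2 + \sqrt{5}$ ($T = -2 + \sqrt{-1 + \left(0 + 6\right)} = -2 + \sqrt{-1 + 6} = -2 + \sqrt{5} \approx 0.23607$)
$u{\left(t,b \right)} = - t$
$\left(42 + u{\left(\left(T - 1\right)^{2},-5 \right)}\right)^{2} = \left(42 - \left(\left(-2 + \sqrt{5}\right) - 1\right)^{2}\right)^{2} = \left(42 - \left(-3 + \sqrt{5}\right)^{2}\right)^{2}$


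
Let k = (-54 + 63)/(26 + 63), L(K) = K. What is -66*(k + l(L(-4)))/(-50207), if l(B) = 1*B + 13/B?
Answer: -83985/8936846 ≈ -0.0093976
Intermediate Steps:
k = 9/89 ≈ 0.10112
l(B) = B + 13/B
-66*(k + l(L(-4)))/(-50207) = -66*(9/89 + (-4 + 13/(-4)))/(-50207) = -66*(9/89 + (-4 + 13*(-¼)))*(-1/50207) = -66*(9/89 + (-4 - 13/4))*(-1/50207) = -66*(9/89 - 29/4)*(-1/50207) = -66*(-2545/356)*(-1/50207) = (83985/178)*(-1/50207) = -83985/8936846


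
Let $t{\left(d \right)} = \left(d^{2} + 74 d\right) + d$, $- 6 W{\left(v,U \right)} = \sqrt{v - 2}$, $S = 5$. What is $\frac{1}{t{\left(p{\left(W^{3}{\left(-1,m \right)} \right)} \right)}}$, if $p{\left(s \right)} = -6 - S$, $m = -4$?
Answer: $- \frac{1}{704} \approx -0.0014205$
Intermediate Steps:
$W{\left(v,U \right)} = - \frac{\sqrt{-2 + v}}{6}$ ($W{\left(v,U \right)} = - \frac{\sqrt{v - 2}}{6} = - \frac{\sqrt{-2 + v}}{6}$)
$p{\left(s \right)} = -11$ ($p{\left(s \right)} = -6 - 5 = -11$)
$t{\left(d \right)} = d^{2} + 75 d$
$\frac{1}{t{\left(p{\left(W^{3}{\left(-1,m \right)} \right)} \right)}} = \frac{1}{\left(-11\right) \left(75 - 11\right)} = \frac{1}{\left(-11\right) 64} = \frac{1}{-704} = - \frac{1}{704}$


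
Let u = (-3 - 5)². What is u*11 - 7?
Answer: 697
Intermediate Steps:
u = 64 (u = (-8)² = 64)
u*11 - 7 = 64*11 - 7 = 704 - 7 = 697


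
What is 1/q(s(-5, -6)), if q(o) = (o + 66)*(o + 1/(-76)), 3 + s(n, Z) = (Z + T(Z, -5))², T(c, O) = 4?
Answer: 76/5025 ≈ 0.015124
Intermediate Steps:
s(n, Z) = -3 + (4 + Z)² (s(n, Z) = -3 + (Z + 4)² = -3 + (4 + Z)²)
q(o) = (66 + o)*(-1/76 + o) (q(o) = (66 + o)*(o - 1/76) = (66 + o)*(-1/76 + o))
1/q(s(-5, -6)) = 1/(-33/38 + (-3 + (4 - 6)²)² + 5015*(-3 + (4 - 6)²)/76) = 1/(-33/38 + (-3 + (-2)²)² + 5015*(-3 + (-2)²)/76) = 1/(-33/38 + (-3 + 4)² + 5015*(-3 + 4)/76) = 1/(-33/38 + 1² + (5015/76)*1) = 1/(-33/38 + 1 + 5015/76) = 1/(5025/76) = 76/5025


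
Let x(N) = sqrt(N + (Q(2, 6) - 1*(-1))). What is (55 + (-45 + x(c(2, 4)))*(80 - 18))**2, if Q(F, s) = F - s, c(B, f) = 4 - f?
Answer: 7468693 - 339140*I*sqrt(3) ≈ 7.4687e+6 - 5.8741e+5*I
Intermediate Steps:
x(N) = sqrt(-3 + N) (x(N) = sqrt(N + ((2 - 1*6) - 1*(-1))) = sqrt(N + ((2 - 6) + 1)) = sqrt(N + (-4 + 1)) = sqrt(N - 3) = sqrt(-3 + N))
(55 + (-45 + x(c(2, 4)))*(80 - 18))**2 = (55 + (-45 + sqrt(-3 + (4 - 1*4)))*(80 - 18))**2 = (55 + (-45 + sqrt(-3 + (4 - 4)))*62)**2 = (55 + (-45 + sqrt(-3 + 0))*62)**2 = (55 + (-45 + sqrt(-3))*62)**2 = (55 + (-45 + I*sqrt(3))*62)**2 = (55 + (-2790 + 62*I*sqrt(3)))**2 = (-2735 + 62*I*sqrt(3))**2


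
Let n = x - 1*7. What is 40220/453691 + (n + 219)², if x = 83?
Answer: 39482499495/453691 ≈ 87025.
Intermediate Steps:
n = 76 (n = 83 - 1*7 = 83 - 7 = 76)
40220/453691 + (n + 219)² = 40220/453691 + (76 + 219)² = 40220*(1/453691) + 295² = 40220/453691 + 87025 = 39482499495/453691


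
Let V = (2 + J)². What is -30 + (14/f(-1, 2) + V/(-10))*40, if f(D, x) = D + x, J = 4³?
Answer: -16894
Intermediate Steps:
J = 64
V = 4356 (V = (2 + 64)² = 66² = 4356)
-30 + (14/f(-1, 2) + V/(-10))*40 = -30 + (14/(-1 + 2) + 4356/(-10))*40 = -30 + (14/1 + 4356*(-⅒))*40 = -30 + (14*1 - 2178/5)*40 = -30 + (14 - 2178/5)*40 = -30 - 2108/5*40 = -30 - 16864 = -16894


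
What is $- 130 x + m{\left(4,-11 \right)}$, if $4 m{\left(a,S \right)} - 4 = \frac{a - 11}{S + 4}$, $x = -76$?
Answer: $\frac{39525}{4} \approx 9881.3$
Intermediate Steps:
$m{\left(a,S \right)} = 1 + \frac{-11 + a}{4 \left(4 + S\right)}$ ($m{\left(a,S \right)} = 1 + \frac{\left(a - 11\right) \frac{1}{S + 4}}{4} = 1 + \frac{\left(-11 + a\right) \frac{1}{4 + S}}{4} = 1 + \frac{\frac{1}{4 + S} \left(-11 + a\right)}{4} = 1 + \frac{-11 + a}{4 \left(4 + S\right)}$)
$- 130 x + m{\left(4,-11 \right)} = \left(-130\right) \left(-76\right) + \frac{5 + 4 + 4 \left(-11\right)}{4 \left(4 - 11\right)} = 9880 + \frac{5 + 4 - 44}{4 \left(-7\right)} = 9880 + \frac{1}{4} \left(- \frac{1}{7}\right) \left(-35\right) = 9880 + \frac{5}{4} = \frac{39525}{4}$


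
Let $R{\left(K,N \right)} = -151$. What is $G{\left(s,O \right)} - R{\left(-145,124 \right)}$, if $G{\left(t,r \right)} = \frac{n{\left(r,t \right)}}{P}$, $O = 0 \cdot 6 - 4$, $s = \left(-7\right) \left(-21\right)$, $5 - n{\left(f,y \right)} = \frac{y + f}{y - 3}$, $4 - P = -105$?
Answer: $\frac{2370673}{15696} \approx 151.04$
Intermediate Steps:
$P = 109$ ($P = 4 - -105 = 4 + 105 = 109$)
$n{\left(f,y \right)} = 5 - \frac{f + y}{-3 + y}$ ($n{\left(f,y \right)} = 5 - \frac{y + f}{y - 3} = 5 - \frac{f + y}{-3 + y}$)
$s = 147$
$O = -4$ ($O = 0 - 4 = -4$)
$G{\left(t,r \right)} = \frac{-15 - r + 4 t}{109 \left(-3 + t\right)}$ ($G{\left(t,r \right)} = \frac{\frac{1}{-3 + t} \left(-15 - r + 4 t\right)}{109} = \frac{-15 - r + 4 t}{-3 + t} \frac{1}{109} = \frac{-15 - r + 4 t}{109 \left(-3 + t\right)}$)
$G{\left(s,O \right)} - R{\left(-145,124 \right)} = \frac{-15 - -4 + 4 \cdot 147}{109 \left(-3 + 147\right)} - -151 = \frac{-15 + 4 + 588}{109 \cdot 144} + 151 = \frac{1}{109} \cdot \frac{1}{144} \cdot 577 + 151 = \frac{577}{15696} + 151 = \frac{2370673}{15696}$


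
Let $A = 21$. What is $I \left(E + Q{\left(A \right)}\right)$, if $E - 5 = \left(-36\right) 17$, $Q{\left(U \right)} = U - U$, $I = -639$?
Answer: $387873$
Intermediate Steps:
$Q{\left(U \right)} = 0$
$E = -607$ ($E = 5 - 612 = -607$)
$I \left(E + Q{\left(A \right)}\right) = - 639 \left(-607 + 0\right) = \left(-639\right) \left(-607\right) = 387873$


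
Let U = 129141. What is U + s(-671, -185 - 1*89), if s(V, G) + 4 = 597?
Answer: 129734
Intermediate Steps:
s(V, G) = 593 (s(V, G) = -4 + 597 = 593)
U + s(-671, -185 - 1*89) = 129141 + 593 = 129734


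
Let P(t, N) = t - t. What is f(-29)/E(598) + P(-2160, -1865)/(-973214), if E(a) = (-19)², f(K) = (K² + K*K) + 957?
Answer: 2639/361 ≈ 7.3102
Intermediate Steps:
f(K) = 957 + 2*K² (f(K) = (K² + K²) + 957 = 2*K² + 957 = 957 + 2*K²)
E(a) = 361
P(t, N) = 0
f(-29)/E(598) + P(-2160, -1865)/(-973214) = (957 + 2*(-29)²)/361 + 0/(-973214) = (957 + 2*841)*(1/361) + 0*(-1/973214) = (957 + 1682)*(1/361) + 0 = 2639*(1/361) + 0 = 2639/361 + 0 = 2639/361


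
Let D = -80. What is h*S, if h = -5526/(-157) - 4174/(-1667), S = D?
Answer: -789372800/261719 ≈ -3016.1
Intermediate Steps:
S = -80
h = 9867160/261719 (h = -5526*(-1/157) - 4174*(-1/1667) = 5526/157 + 4174/1667 = 9867160/261719 ≈ 37.701)
h*S = (9867160/261719)*(-80) = -789372800/261719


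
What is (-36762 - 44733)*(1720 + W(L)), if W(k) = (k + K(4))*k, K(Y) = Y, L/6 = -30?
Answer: -2721933000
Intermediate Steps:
L = -180 (L = 6*(-30) = -180)
W(k) = k*(4 + k) (W(k) = (k + 4)*k = (4 + k)*k = k*(4 + k))
(-36762 - 44733)*(1720 + W(L)) = (-36762 - 44733)*(1720 - 180*(4 - 180)) = -81495*(1720 - 180*(-176)) = -81495*(1720 + 31680) = -81495*33400 = -2721933000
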